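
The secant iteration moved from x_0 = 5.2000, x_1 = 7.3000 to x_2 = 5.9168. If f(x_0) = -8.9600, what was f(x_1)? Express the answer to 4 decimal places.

The secant line through (5.2000, -8.9600) and (7.3000, f(x_1)) crosses zero at x_2 = 5.9168.
So (5.2000, -8.9600), (7.3000, f(x_1)), (5.9168, 0) are collinear:
f(x_1) = -8.9600 · (7.3000 − 5.9168) / (5.2000 − 5.9168) = -8.9600 · (1.383200)/(-0.716800) = 17.290000

17.2900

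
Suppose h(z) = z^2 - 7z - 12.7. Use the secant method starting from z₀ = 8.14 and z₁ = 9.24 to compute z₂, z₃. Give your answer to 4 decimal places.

8.4695, 8.4932

h(8.14) = -3.420400, h(9.24) = 7.997600
z₂ = 9.240000 − 7.997600·(9.240000 − 8.140000) / (7.997600 − (-3.420400)) = 9.240000 − (8.797360)/(11.418000) = 8.469518
h(8.469518) = -0.253888
z₃ = 8.469518 − (-0.253888)·(8.469518 − 9.240000) / (-0.253888 − 7.997600) = 8.469518 − (0.195616)/(-8.251488) = 8.493225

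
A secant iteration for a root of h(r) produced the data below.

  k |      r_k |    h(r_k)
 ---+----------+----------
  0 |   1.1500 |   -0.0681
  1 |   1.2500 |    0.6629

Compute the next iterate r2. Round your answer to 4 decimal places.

r2 = 1.2500 − 0.6629·(1.2500 − 1.1500) / (0.6629 − (-0.0681))
   = 1.2500 − (0.066290)/(0.731000) = 1.159316

1.1593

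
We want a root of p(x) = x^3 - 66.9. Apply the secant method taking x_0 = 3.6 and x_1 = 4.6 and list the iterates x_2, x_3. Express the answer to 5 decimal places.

3.99945, 4.05213

p(3.6) = -20.2440000, p(4.6) = 30.4360000
x_2 = 4.6000000 − 30.4360000·(4.6000000 − 3.6000000) / (30.4360000 − (-20.2440000)) = 4.6000000 − (30.4360000)/(50.6800000) = 3.9994475
p(3.9994475) = -2.9265157
x_3 = 3.9994475 − (-2.9265157)·(3.9994475 − 4.6000000) / (-2.9265157 − 30.4360000) = 3.9994475 − (1.7575263)/(-33.3625157) = 4.0521272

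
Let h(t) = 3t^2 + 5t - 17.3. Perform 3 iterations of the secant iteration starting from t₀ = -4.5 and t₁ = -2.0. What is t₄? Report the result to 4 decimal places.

h(-4.5) = 20.950000, h(-2.0) = -15.300000
t₂ = -2.000000 − (-15.300000)·(-2.000000 − (-4.500000)) / (-15.300000 − 20.950000) = -2.000000 − (-38.250000)/(-36.250000) = -3.055172
h(-3.055172) = -4.573627
t₃ = -3.055172 − (-4.573627)·(-3.055172 − (-2.000000)) / (-4.573627 − (-15.300000)) = -3.055172 − (4.825965)/(10.726373) = -3.505088
h(-3.505088) = 2.031489
t₄ = -3.505088 − 2.031489·(-3.505088 − (-3.055172)) / (2.031489 − (-4.573627)) = -3.505088 − (-0.913999)/(6.605115) = -3.366711

-3.3667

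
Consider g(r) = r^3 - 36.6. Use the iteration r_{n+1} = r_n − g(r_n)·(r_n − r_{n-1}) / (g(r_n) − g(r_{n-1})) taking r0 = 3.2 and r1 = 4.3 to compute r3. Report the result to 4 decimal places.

g(3.2) = -3.832000, g(4.3) = 42.907000
r2 = 4.300000 − 42.907000·(4.300000 − 3.200000) / (42.907000 − (-3.832000)) = 4.300000 − (47.197700)/(46.739000) = 3.290186
g(3.290186) = -0.982673
r3 = 3.290186 − (-0.982673)·(3.290186 − 4.300000) / (-0.982673 − 42.907000) = 3.290186 − (0.992317)/(-43.889673) = 3.312795

3.3128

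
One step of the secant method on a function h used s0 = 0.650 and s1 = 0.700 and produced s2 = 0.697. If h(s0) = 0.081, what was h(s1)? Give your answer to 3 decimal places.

-0.005

The secant line through (0.650, 0.081) and (0.700, h(s1)) crosses zero at s2 = 0.697.
So (0.650, 0.081), (0.700, h(s1)), (0.697, 0) are collinear:
h(s1) = 0.081 · (0.700 − 0.697) / (0.650 − 0.697) = 0.081 · (0.00300)/(-0.04700) = -0.00517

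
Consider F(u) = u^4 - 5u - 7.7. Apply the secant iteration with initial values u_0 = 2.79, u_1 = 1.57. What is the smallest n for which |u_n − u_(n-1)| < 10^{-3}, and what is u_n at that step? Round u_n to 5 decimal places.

n = 7, u_n = 2.05973

F(2.79) = 38.9422128, F(1.57) = -9.4742680
u_2 = 1.5700000 − (-9.4742680)·(-1.2200000)/(-48.4164808) = 1.8087329;  |Δ| = 0.2387329
F(1.8087329) = -6.0408560
u_3 = 1.8087329 − (-6.0408560)·(0.2387329)/(3.4334120) = 2.2287673;  |Δ| = 0.4200344
F(2.2287673) = 5.8312622
u_4 = 2.2287673 − 5.8312622·(0.4200344)/(11.8721182) = 2.0224578;  |Δ| = 0.2063095
F(2.0224578) = -1.0814441
u_5 = 2.0224578 − (-1.0814441)·(-0.2063095)/(-6.9127064) = 2.0547335;  |Δ| = 0.0322757
F(2.0547335) = -0.1489778
u_6 = 2.0547335 − (-0.1489778)·(0.0322757)/(0.9324664) = 2.0598901;  |Δ| = 0.0051566
F(2.0598901) = 0.0048467
u_7 = 2.0598901 − 0.0048467·(0.0051566)/(0.1538245) = 2.0597276;  |Δ| = 0.0001625
|u_7 − u_6| = 0.0001625 < 10^{-3}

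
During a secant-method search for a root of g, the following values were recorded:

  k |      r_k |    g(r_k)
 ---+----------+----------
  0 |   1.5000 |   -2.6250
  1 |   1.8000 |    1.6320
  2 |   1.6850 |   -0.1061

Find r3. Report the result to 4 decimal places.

1.6920

r3 = 1.6850 − (-0.1061)·(1.6850 − 1.8000) / (-0.1061 − 1.6320)
   = 1.6850 − (0.012201)/(-1.738100) = 1.692020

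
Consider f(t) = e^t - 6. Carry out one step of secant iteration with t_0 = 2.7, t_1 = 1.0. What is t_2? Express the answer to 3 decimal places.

1.459

f(2.7) = 8.87973, f(1.0) = -3.28172
t_2 = 1.00000 − (-3.28172)·(1.00000 − 2.70000) / (-3.28172 − 8.87973) = 1.00000 − (5.57892)/(-12.16145) = 1.45874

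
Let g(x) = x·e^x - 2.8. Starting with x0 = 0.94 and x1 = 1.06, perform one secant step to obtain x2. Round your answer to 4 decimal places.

g(0.94) = -0.393617, g(1.06) = 0.259553
x2 = 1.060000 − 0.259553·(1.060000 − 0.940000) / (0.259553 − (-0.393617)) = 1.060000 − (0.031146)/(0.653171) = 1.012315

1.0123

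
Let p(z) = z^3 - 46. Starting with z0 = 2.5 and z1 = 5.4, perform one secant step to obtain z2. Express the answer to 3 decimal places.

p(2.5) = -30.37500, p(5.4) = 111.46400
z2 = 5.40000 − 111.46400·(5.40000 − 2.50000) / (111.46400 − (-30.37500)) = 5.40000 − (323.24560)/(141.83900) = 3.12104

3.121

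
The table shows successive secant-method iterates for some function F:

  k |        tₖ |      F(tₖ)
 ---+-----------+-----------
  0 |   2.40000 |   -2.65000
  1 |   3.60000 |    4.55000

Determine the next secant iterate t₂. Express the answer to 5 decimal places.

2.84167

t₂ = 3.60000 − 4.55000·(3.60000 − 2.40000) / (4.55000 − (-2.65000))
   = 3.60000 − (5.4600000)/(7.2000000) = 2.8416667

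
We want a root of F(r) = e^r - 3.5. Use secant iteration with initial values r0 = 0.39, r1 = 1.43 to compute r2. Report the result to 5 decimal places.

1.16874

F(0.39) = -2.0230192, F(1.43) = 0.6786992
r2 = 1.4300000 − 0.6786992·(1.4300000 − 0.3900000) / (0.6786992 − (-2.0230192)) = 1.4300000 − (0.7058472)/(2.7017184) = 1.1687414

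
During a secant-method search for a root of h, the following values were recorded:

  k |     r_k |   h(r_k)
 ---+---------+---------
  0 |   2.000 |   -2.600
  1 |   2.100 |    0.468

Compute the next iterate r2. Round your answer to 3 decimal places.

2.085

r2 = 2.100 − 0.468·(2.100 − 2.000) / (0.468 − (-2.600))
   = 2.100 − (0.04680)/(3.06800) = 2.08475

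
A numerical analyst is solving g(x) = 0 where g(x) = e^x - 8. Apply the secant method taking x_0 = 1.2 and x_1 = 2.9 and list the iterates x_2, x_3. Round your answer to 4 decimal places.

1.7356, 1.9524

g(1.2) = -4.679883, g(2.9) = 10.174145
x_2 = 2.900000 − 10.174145·(2.900000 − 1.200000) / (10.174145 − (-4.679883)) = 2.900000 − (17.296047)/(14.854028) = 1.735599
g(1.735599) = -2.327676
x_3 = 1.735599 − (-2.327676)·(1.735599 − 2.900000) / (-2.327676 − 10.174145) = 1.735599 − (2.710349)/(-12.501821) = 1.952395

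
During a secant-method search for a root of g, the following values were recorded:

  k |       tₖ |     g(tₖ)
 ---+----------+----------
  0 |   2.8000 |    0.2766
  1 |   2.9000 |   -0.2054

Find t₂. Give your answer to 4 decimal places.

2.8574

t₂ = 2.9000 − (-0.2054)·(2.9000 − 2.8000) / (-0.2054 − 0.2766)
   = 2.9000 − (-0.020540)/(-0.482000) = 2.857386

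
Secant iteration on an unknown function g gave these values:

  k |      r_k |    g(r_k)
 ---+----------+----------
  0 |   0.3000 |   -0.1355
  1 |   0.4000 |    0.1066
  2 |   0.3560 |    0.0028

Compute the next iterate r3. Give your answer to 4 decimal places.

0.3548

r3 = 0.3560 − 0.0028·(0.3560 − 0.4000) / (0.0028 − 0.1066)
   = 0.3560 − (-0.000123)/(-0.103800) = 0.354813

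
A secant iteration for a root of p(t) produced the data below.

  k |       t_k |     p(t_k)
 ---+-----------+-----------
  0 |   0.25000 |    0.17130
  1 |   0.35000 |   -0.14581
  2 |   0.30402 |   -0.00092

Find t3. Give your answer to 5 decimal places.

t3 = 0.30402 − (-0.00092)·(0.30402 − 0.35000) / (-0.00092 − (-0.14581))
   = 0.30402 − (0.0000423)/(0.1448900) = 0.3037280

0.30373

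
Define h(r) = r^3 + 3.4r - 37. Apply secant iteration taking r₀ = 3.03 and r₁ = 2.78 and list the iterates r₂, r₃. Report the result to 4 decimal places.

h(3.03) = 1.120127, h(2.78) = -6.063048
r₂ = 2.780000 − (-6.063048)·(2.780000 − 3.030000) / (-6.063048 − 1.120127) = 2.780000 − (1.515762)/(-7.183175) = 2.991016
h(2.991016) = -0.072400
r₃ = 2.991016 − (-0.072400)·(2.991016 − 2.780000) / (-0.072400 − (-6.063048)) = 2.991016 − (-0.015278)/(5.990648) = 2.993566

2.9910, 2.9936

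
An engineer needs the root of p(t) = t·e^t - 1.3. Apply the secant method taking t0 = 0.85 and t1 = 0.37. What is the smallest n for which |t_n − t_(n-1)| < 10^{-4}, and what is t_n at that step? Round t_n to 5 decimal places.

p(0.85) = 0.6886998, p(0.37) = -0.7643382
t2 = 0.3700000 − (-0.7643382)·(-0.4800000)/(-1.4530380) = 0.6224933;  |Δ| = 0.2524933
p(0.6224933) = -0.1399410
t3 = 0.6224933 − (-0.1399410)·(0.2524933)/(0.6243972) = 0.6790825;  |Δ| = 0.0565893
p(0.6790825) = 0.0391967
t4 = 0.6790825 − 0.0391967·(0.0565893)/(0.1791377) = 0.6667004;  |Δ| = 0.0123822
p(0.6667004) = -0.0014012
t5 = 0.6667004 − (-0.0014012)·(-0.0123822)/(-0.0405979) = 0.6671277;  |Δ| = 0.0004274
p(0.6671277) = -0.0000133
t6 = 0.6671277 − (-0.0000133)·(0.0004274)/(0.0013878) = 0.6671318;  |Δ| = 0.0000041
|t6 − t5| = 0.0000041 < 10^{-4}

n = 6, t_n = 0.66713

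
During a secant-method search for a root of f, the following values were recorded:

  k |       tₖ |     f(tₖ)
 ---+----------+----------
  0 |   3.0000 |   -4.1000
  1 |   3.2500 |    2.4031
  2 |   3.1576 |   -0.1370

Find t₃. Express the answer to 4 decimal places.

t₃ = 3.1576 − (-0.1370)·(3.1576 − 3.2500) / (-0.1370 − 2.4031)
   = 3.1576 − (0.012659)/(-2.540100) = 3.162584

3.1626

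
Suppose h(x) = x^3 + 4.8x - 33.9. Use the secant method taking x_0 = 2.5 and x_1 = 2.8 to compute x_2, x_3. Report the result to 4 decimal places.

2.7424, 2.7464

h(2.5) = -6.275000, h(2.8) = 1.492000
x_2 = 2.800000 − 1.492000·(2.800000 − 2.500000) / (1.492000 − (-6.275000)) = 2.800000 − (0.447600)/(7.767000) = 2.742372
h(2.742372) = -0.112332
x_3 = 2.742372 − (-0.112332)·(2.742372 − 2.800000) / (-0.112332 − 1.492000) = 2.742372 − (0.006474)/(-1.604332) = 2.746407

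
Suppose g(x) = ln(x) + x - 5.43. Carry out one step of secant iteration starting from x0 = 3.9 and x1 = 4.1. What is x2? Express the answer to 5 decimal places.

4.03521

g(3.9) = -0.1690234, g(4.1) = 0.0809870
x2 = 4.1000000 − 0.0809870·(4.1000000 − 3.9000000) / (0.0809870 − (-0.1690234)) = 4.1000000 − (0.0161974)/(0.2500104) = 4.0352131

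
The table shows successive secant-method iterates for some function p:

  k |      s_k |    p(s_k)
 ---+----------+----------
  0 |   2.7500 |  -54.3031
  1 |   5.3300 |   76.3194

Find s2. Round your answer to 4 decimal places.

s2 = 5.3300 − 76.3194·(5.3300 − 2.7500) / (76.3194 − (-54.3031))
   = 5.3300 − (196.904052)/(130.622500) = 3.822572

3.8226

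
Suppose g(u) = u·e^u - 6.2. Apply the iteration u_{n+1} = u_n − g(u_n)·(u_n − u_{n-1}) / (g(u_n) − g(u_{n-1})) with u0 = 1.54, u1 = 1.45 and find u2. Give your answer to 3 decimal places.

g(1.54) = 0.98347, g(1.45) = -0.01848
u2 = 1.45000 − (-0.01848)·(1.45000 − 1.54000) / (-0.01848 − 0.98347) = 1.45000 − (0.00166)/(-1.00195) = 1.45166

1.452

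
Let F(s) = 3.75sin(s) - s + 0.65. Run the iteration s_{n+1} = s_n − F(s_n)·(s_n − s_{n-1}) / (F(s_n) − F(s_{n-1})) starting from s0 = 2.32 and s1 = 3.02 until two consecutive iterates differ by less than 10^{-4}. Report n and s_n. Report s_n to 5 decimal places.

F(2.32) = 1.0758679, F(3.02) = -1.9151503
s2 = 3.0200000 − (-1.9151503)·(0.7000000)/(-2.9910182) = 2.5717897;  |Δ| = 0.4482103
F(2.5717897) = 0.1012084
s3 = 2.5717897 − 0.1012084·(-0.4482103)/(2.0163587) = 2.5942870;  |Δ| = 0.0224973
F(2.5942870) = 0.0071693
s4 = 2.5942870 − 0.0071693·(0.0224973)/(-0.0940391) = 2.5960021;  |Δ| = 0.0017151
F(2.5960021) = -0.0000410
s5 = 2.5960021 − (-0.0000410)·(0.0017151)/(-0.0072103) = 2.5959924;  |Δ| = 0.0000097
|s5 − s4| = 0.0000097 < 10^{-4}

n = 5, s_n = 2.59599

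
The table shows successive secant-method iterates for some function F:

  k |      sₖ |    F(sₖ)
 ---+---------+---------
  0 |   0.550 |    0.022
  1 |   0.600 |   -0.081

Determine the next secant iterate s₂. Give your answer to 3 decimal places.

s₂ = 0.600 − (-0.081)·(0.600 − 0.550) / (-0.081 − 0.022)
   = 0.600 − (-0.00405)/(-0.10300) = 0.56068

0.561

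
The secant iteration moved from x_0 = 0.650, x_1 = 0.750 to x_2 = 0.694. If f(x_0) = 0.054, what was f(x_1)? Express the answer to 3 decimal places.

-0.069

The secant line through (0.650, 0.054) and (0.750, f(x_1)) crosses zero at x_2 = 0.694.
So (0.650, 0.054), (0.750, f(x_1)), (0.694, 0) are collinear:
f(x_1) = 0.054 · (0.750 − 0.694) / (0.650 − 0.694) = 0.054 · (0.05600)/(-0.04400) = -0.06873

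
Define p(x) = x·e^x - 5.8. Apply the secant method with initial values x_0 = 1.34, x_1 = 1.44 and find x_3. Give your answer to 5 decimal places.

1.41247

p(1.34) = -0.6824817, p(1.44) = 0.2778020
x_2 = 1.4400000 − 0.2778020·(1.4400000 − 1.3400000) / (0.2778020 − (-0.6824817)) = 1.4400000 − (0.0277802)/(0.9602837) = 1.4110708
p(1.4110708) = -0.0141243
x_3 = 1.4110708 − (-0.0141243)·(1.4110708 − 1.4400000) / (-0.0141243 − 0.2778020) = 1.4110708 − (0.0004086)/(-0.2919263) = 1.4124705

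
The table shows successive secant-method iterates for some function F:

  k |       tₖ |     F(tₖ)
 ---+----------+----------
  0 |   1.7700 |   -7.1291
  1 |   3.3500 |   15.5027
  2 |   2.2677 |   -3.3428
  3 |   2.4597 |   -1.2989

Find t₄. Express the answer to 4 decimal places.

t₄ = 2.4597 − (-1.2989)·(2.4597 − 2.2677) / (-1.2989 − (-3.3428))
   = 2.4597 − (-0.249389)/(2.043900) = 2.581716

2.5817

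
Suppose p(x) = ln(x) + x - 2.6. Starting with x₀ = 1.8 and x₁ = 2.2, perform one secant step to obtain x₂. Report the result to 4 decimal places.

1.9413

p(1.8) = -0.212213, p(2.2) = 0.388457
x₂ = 2.200000 − 0.388457·(2.200000 − 1.800000) / (0.388457 − (-0.212213)) = 2.200000 − (0.155383)/(0.600671) = 1.941318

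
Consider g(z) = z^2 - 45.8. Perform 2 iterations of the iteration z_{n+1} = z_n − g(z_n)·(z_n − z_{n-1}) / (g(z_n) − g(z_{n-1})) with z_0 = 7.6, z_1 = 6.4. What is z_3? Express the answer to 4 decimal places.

g(7.6) = 11.960000, g(6.4) = -4.840000
z_2 = 6.400000 − (-4.840000)·(6.400000 − 7.600000) / (-4.840000 − 11.960000) = 6.400000 − (5.808000)/(-16.800000) = 6.745714
g(6.745714) = -0.295339
z_3 = 6.745714 − (-0.295339)·(6.745714 − 6.400000) / (-0.295339 − (-4.840000)) = 6.745714 − (-0.102103)/(4.544661) = 6.768181

6.7682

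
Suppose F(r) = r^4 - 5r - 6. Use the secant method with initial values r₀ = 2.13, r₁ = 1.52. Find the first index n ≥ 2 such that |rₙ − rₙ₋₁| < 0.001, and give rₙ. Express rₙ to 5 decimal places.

F(2.13) = 3.9334616, F(1.52) = -8.2620518
r₂ = 1.5200000 − (-8.2620518)·(-0.6100000)/(-12.1955134) = 1.9332546;  |Δ| = 0.4132546
F(1.9332546) = -1.6975668
r₃ = 1.9332546 − (-1.6975668)·(0.4132546)/(6.5644851) = 2.0401216;  |Δ| = 0.1068671
F(2.0401216) = 1.1224371
r₄ = 2.0401216 − 1.1224371·(0.1068671)/(2.8200038) = 1.9975857;  |Δ| = 0.0425360
F(1.9975857) = -0.0650470
r₅ = 1.9975857 − (-0.0650470)·(-0.0425360)/(-1.1874841) = 1.9999157;  |Δ| = 0.0023300
F(1.9999157) = -0.0022767
r₆ = 1.9999157 − (-0.0022767)·(0.0023300)/(0.0627704) = 2.0000002;  |Δ| = 0.0000845
|r₆ − r₅| = 0.0000845 < 0.001

n = 6, rₙ = 2.00000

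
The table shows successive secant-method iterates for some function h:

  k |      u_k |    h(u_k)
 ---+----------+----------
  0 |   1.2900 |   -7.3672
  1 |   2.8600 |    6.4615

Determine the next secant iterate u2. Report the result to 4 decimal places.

u2 = 2.8600 − 6.4615·(2.8600 − 1.2900) / (6.4615 − (-7.3672))
   = 2.8600 − (10.144555)/(13.828700) = 2.126413

2.1264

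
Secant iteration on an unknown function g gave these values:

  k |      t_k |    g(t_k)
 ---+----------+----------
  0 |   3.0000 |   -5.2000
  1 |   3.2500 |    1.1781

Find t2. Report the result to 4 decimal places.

t2 = 3.2500 − 1.1781·(3.2500 − 3.0000) / (1.1781 − (-5.2000))
   = 3.2500 − (0.294525)/(6.378100) = 3.203822

3.2038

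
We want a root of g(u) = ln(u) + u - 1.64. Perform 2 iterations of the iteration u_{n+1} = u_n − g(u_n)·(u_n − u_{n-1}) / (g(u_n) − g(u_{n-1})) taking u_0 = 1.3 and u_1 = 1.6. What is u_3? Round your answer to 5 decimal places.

1.34414

g(1.3) = -0.0776357, g(1.6) = 0.4300036
u_2 = 1.6000000 − 0.4300036·(1.6000000 − 1.3000000) / (0.4300036 − (-0.0776357)) = 1.6000000 − (0.1290011)/(0.5076394) = 1.3458804
g(1.3458804) = 0.0029289
u_3 = 1.3458804 − 0.0029289·(1.3458804 − 1.6000000) / (0.0029289 − 0.4300036) = 1.3458804 − (-0.0007443)/(-0.4270748) = 1.3441377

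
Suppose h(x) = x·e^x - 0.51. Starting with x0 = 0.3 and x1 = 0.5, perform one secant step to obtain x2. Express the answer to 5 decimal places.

0.35009

h(0.3) = -0.1050424, h(0.5) = 0.3143606
x2 = 0.5000000 − 0.3143606·(0.5000000 − 0.3000000) / (0.3143606 − (-0.1050424)) = 0.5000000 − (0.0628721)/(0.4194030) = 0.3500914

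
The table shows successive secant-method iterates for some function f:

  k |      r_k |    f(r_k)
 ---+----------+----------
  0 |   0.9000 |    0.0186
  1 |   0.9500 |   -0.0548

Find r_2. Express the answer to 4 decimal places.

r_2 = 0.9500 − (-0.0548)·(0.9500 − 0.9000) / (-0.0548 − 0.0186)
   = 0.9500 − (-0.002740)/(-0.073400) = 0.912670

0.9127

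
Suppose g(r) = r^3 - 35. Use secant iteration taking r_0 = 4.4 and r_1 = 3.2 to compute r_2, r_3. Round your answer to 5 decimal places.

g(4.4) = 50.1840000, g(3.2) = -2.2320000
r_2 = 3.2000000 − (-2.2320000)·(3.2000000 − 4.4000000) / (-2.2320000 − 50.1840000) = 3.2000000 − (2.6784000)/(-52.4160000) = 3.2510989
g(3.2510989) = -0.6370418
r_3 = 3.2510989 − (-0.6370418)·(3.2510989 − 3.2000000) / (-0.6370418 − (-2.2320000)) = 3.2510989 − (-0.0325521)/(1.5949582) = 3.2715083

3.25110, 3.27151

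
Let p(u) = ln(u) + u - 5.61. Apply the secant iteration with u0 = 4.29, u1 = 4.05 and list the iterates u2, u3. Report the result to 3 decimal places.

p(4.29) = 0.13629, p(4.05) = -0.16128
u2 = 4.05000 − (-0.16128)·(4.05000 − 4.29000) / (-0.16128 − 0.13629) = 4.05000 − (0.03871)/(-0.29757) = 4.18008
p(4.18008) = 0.00041
u3 = 4.18008 − 0.00041·(4.18008 − 4.05000) / (0.00041 − (-0.16128)) = 4.18008 − (0.00005)/(0.16169) = 4.17975

4.180, 4.180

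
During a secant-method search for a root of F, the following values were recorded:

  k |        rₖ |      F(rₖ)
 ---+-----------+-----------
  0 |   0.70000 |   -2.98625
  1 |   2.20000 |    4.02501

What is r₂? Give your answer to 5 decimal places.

r₂ = 2.20000 − 4.02501·(2.20000 − 0.70000) / (4.02501 − (-2.98625))
   = 2.20000 − (6.0375150)/(7.0112600) = 1.3388830

1.33888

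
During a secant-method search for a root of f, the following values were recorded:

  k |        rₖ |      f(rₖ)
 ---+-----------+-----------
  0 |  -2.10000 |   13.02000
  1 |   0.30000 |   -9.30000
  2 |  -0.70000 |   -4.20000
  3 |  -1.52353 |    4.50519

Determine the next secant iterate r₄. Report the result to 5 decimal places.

-1.09733

r₄ = -1.52353 − 4.50519·(-1.52353 − (-0.70000)) / (4.50519 − (-4.20000))
   = -1.52353 − (-3.7101591)/(8.7051900) = -1.0973292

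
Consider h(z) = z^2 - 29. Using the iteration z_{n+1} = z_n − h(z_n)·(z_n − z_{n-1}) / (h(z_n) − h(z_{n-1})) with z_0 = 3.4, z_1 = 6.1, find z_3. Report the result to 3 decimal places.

5.376

h(3.4) = -17.44000, h(6.1) = 8.21000
z_2 = 6.10000 − 8.21000·(6.10000 − 3.40000) / (8.21000 − (-17.44000)) = 6.10000 − (22.16700)/(25.65000) = 5.23579
h(5.23579) = -1.58651
z_3 = 5.23579 − (-1.58651)·(5.23579 − 6.10000) / (-1.58651 − 8.21000) = 5.23579 − (1.37108)/(-9.79651) = 5.37575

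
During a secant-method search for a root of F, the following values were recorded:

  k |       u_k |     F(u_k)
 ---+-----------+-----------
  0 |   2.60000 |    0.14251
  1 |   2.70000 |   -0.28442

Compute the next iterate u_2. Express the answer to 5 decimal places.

2.63338

u_2 = 2.70000 − (-0.28442)·(2.70000 − 2.60000) / (-0.28442 − 0.14251)
   = 2.70000 − (-0.0284420)/(-0.4269300) = 2.6333802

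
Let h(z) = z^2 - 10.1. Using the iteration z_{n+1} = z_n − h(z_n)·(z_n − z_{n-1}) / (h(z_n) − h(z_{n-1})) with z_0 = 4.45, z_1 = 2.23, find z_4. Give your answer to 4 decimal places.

h(4.45) = 9.702500, h(2.23) = -5.127100
z_2 = 2.230000 − (-5.127100)·(2.230000 − 4.450000) / (-5.127100 − 9.702500) = 2.230000 − (11.382162)/(-14.829600) = 2.997530
h(2.997530) = -1.114814
z_3 = 2.997530 − (-1.114814)·(2.997530 − 2.230000) / (-1.114814 − (-5.127100)) = 2.997530 − (-0.855653)/(4.012286) = 3.210788
h(3.210788) = 0.209161
z_4 = 3.210788 − 0.209161·(3.210788 − 2.997530) / (0.209161 − (-1.114814)) = 3.210788 − (0.044605)/(1.323976) = 3.177098

3.1771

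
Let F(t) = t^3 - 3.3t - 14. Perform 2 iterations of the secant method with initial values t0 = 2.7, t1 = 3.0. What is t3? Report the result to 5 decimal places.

2.86160

F(2.7) = -3.2270000, F(3.0) = 3.1000000
t2 = 3.0000000 − 3.1000000·(3.0000000 − 2.7000000) / (3.1000000 − (-3.2270000)) = 3.0000000 − (0.9300000)/(6.3270000) = 2.8530109
F(2.8530109) = -0.1923652
t3 = 2.8530109 − (-0.1923652)·(2.8530109 − 3.0000000) / (-0.1923652 − 3.1000000) = 2.8530109 − (0.0282756)/(-3.2923652) = 2.8615991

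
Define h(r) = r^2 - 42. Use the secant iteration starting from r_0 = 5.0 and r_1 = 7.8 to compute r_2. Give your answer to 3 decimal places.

6.328

h(5.0) = -17.00000, h(7.8) = 18.84000
r_2 = 7.80000 − 18.84000·(7.80000 − 5.00000) / (18.84000 − (-17.00000)) = 7.80000 − (52.75200)/(35.84000) = 6.32812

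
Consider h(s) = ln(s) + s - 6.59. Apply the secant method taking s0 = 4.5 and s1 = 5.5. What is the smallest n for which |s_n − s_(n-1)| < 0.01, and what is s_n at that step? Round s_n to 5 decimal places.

n = 3, s_n = 4.98377

h(4.5) = -0.5859226, h(5.5) = 0.6147481
s2 = 5.5000000 − 0.6147481·(1.0000000)/(1.2006707) = 4.9879961;  |Δ| = 0.5120039
h(4.9879961) = 0.0050303
s3 = 4.9879961 − 0.0050303·(-0.5120039)/(-0.6097178) = 4.9837719;  |Δ| = 0.0042242
|s3 − s2| = 0.0042242 < 0.01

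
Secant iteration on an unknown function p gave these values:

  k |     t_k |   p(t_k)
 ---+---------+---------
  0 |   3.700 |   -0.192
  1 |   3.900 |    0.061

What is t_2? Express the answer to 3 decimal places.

t_2 = 3.900 − 0.061·(3.900 − 3.700) / (0.061 − (-0.192))
   = 3.900 − (0.01220)/(0.25300) = 3.85178

3.852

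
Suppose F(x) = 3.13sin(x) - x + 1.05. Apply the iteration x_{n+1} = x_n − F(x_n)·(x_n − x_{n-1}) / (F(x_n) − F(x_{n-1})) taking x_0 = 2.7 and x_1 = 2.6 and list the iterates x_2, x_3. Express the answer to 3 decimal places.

F(2.7) = -0.31230, F(2.6) = 0.06352
x_2 = 2.60000 − 0.06352·(2.60000 − 2.70000) / (0.06352 − (-0.31230)) = 2.60000 − (-0.00635)/(0.37582) = 2.61690
F(2.61690) = 0.00106
x_3 = 2.61690 − 0.00106·(2.61690 − 2.60000) / (0.00106 − 0.06352) = 2.61690 − (0.00002)/(-0.06246) = 2.61719

2.617, 2.617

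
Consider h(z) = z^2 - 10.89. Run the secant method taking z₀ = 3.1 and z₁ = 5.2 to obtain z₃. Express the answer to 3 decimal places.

3.290

h(3.1) = -1.28000, h(5.2) = 16.15000
z₂ = 5.20000 − 16.15000·(5.20000 − 3.10000) / (16.15000 − (-1.28000)) = 5.20000 − (33.91500)/(17.43000) = 3.25422
h(3.25422) = -0.30007
z₃ = 3.25422 − (-0.30007)·(3.25422 − 5.20000) / (-0.30007 − 16.15000) = 3.25422 − (0.58388)/(-16.45007) = 3.28971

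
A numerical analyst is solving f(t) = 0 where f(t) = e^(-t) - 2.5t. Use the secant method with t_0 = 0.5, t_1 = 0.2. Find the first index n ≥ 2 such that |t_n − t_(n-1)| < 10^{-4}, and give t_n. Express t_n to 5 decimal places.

f(0.5) = -0.6434693, f(0.2) = 0.3187308
t_2 = 0.2000000 − 0.3187308·(-0.3000000)/(0.9622001) = 0.2993756;  |Δ| = 0.0993756
f(0.2993756) = -0.0071581
t_3 = 0.2993756 − (-0.0071581)·(0.0993756)/(-0.3258889) = 0.2971928;  |Δ| = 0.0021828
f(0.2971928) = -0.0000814
t_4 = 0.2971928 − (-0.0000814)·(-0.0021828)/(0.0070768) = 0.2971677;  |Δ| = 0.0000251
|t_4 − t_3| = 0.0000251 < 10^{-4}

n = 4, t_n = 0.29717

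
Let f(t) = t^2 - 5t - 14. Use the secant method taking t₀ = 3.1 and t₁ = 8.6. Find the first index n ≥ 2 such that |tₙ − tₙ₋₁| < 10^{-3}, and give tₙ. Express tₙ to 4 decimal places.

f(3.1) = -19.890000, f(8.6) = 16.960000
t₂ = 8.600000 − 16.960000·(5.500000)/(36.850000) = 6.068657;  |Δ| = 2.531343
f(6.068657) = -7.514689
t₃ = 6.068657 − (-7.514689)·(-2.531343)/(-24.474689) = 6.845878;  |Δ| = 0.777222
f(6.845878) = -1.363341
t₄ = 6.845878 − (-1.363341)·(0.777222)/(6.151348) = 7.018136;  |Δ| = 0.172258
f(7.018136) = 0.163555
t₅ = 7.018136 − 0.163555·(0.172258)/(1.526897) = 6.999685;  |Δ| = 0.018452
f(6.999685) = -0.002838
t₆ = 6.999685 − (-0.002838)·(-0.018452)/(-0.166393) = 6.999999;  |Δ| = 0.000315
|t₆ − t₅| = 0.000315 < 10^{-3}

n = 6, tₙ = 7.0000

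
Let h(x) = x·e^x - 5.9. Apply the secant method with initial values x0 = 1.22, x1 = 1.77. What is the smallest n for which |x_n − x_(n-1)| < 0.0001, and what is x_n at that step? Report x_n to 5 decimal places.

n = 6, x_n = 1.42252

h(1.22) = -1.7676310, h(1.77) = 4.4914104
x2 = 1.7700000 − 4.4914104·(0.5500000)/(6.2590414) = 1.3753268;  |Δ| = 0.3946732
h(1.3753268) = -0.4586988
x3 = 1.3753268 − (-0.4586988)·(-0.3946732)/(-4.9501093) = 1.4118990;  |Δ| = 0.0365721
h(1.4118990) = -0.1059324
x4 = 1.4118990 − (-0.1059324)·(0.0365721)/(0.3527664) = 1.4228812;  |Δ| = 0.0109823
h(1.4228812) = 0.0036164
x5 = 1.4228812 − 0.0036164·(0.0109823)/(0.1095488) = 1.4225187;  |Δ| = 0.0003625
h(1.4225187) = -0.0000272
x6 = 1.4225187 − (-0.0000272)·(-0.0003625)/(-0.0036436) = 1.4225214;  |Δ| = 0.0000027
|x6 − x5| = 0.0000027 < 0.0001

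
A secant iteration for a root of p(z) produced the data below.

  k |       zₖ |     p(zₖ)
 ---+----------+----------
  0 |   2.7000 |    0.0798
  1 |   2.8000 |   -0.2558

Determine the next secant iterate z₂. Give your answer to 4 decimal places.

2.7238

z₂ = 2.8000 − (-0.2558)·(2.8000 − 2.7000) / (-0.2558 − 0.0798)
   = 2.8000 − (-0.025580)/(-0.335600) = 2.723778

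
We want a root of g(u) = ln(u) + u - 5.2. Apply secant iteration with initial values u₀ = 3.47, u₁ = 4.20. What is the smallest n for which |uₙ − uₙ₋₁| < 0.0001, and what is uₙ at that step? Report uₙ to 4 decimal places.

n = 4, uₙ = 3.8515

g(3.47) = -0.485845, g(4.20) = 0.435085
u₂ = 4.200000 − 0.435085·(0.730000)/(0.920930) = 3.855118;  |Δ| = 0.344882
g(3.855118) = 0.004520
u₃ = 3.855118 − 0.004520·(-0.344882)/(-0.430564) = 3.851498;  |Δ| = 0.003621
g(3.851498) = -0.000040
u₄ = 3.851498 − (-0.000040)·(-0.003621)/(-0.004560) = 3.851530;  |Δ| = 0.000032
|u₄ − u₃| = 0.000032 < 0.0001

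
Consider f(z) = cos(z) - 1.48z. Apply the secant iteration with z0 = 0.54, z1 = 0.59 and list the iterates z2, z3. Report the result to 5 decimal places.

f(0.54) = 0.0585087, f(0.59) = -0.0422593
z2 = 0.5900000 − (-0.0422593)·(0.5900000 − 0.5400000) / (-0.0422593 − 0.0585087) = 0.5900000 − (-0.0021130)/(-0.1007680) = 0.5690314
f(0.5690314) = 0.0002568
z3 = 0.5690314 − 0.0002568·(0.5690314 − 0.5900000) / (0.0002568 − (-0.0422593)) = 0.5690314 − (-0.0000054)/(0.0425162) = 0.5691580

0.56903, 0.56916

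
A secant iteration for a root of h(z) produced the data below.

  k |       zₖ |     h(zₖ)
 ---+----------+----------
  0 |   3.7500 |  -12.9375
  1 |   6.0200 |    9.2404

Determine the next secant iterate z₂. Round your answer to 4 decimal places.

z₂ = 6.0200 − 9.2404·(6.0200 − 3.7500) / (9.2404 − (-12.9375))
   = 6.0200 − (20.975708)/(22.177900) = 5.074207

5.0742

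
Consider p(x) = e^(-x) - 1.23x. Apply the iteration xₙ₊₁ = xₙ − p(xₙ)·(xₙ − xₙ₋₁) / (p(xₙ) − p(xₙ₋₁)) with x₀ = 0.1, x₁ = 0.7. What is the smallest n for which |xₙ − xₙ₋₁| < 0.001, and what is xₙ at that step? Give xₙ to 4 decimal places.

p(0.1) = 0.781837, p(0.7) = -0.364415
x₂ = 0.700000 − (-0.364415)·(0.600000)/(-1.146252) = 0.509249;  |Δ| = 0.190751
p(0.509249) = -0.025429
x₃ = 0.509249 − (-0.025429)·(-0.190751)/(0.338985) = 0.494939;  |Δ| = 0.014309
p(0.494939) = 0.000832
x₄ = 0.494939 − 0.000832·(-0.014309)/(0.026262) = 0.495393;  |Δ| = 0.000453
|x₄ − x₃| = 0.000453 < 0.001

n = 4, xₙ = 0.4954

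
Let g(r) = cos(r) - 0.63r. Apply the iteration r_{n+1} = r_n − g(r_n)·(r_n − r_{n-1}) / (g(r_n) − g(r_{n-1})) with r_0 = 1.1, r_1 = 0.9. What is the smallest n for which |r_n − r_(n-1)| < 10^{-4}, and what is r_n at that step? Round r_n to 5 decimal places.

g(1.1) = -0.2394039, g(0.9) = 0.0546100
r_2 = 0.9000000 − 0.0546100·(-0.2000000)/(0.2940138) = 0.9371479;  |Δ| = 0.0371479
g(0.9371479) = 0.0016857
r_3 = 0.9371479 − 0.0016857·(0.0371479)/(-0.0529243) = 0.9383311;  |Δ| = 0.0011832
g(0.9383311) = -0.0000136
r_4 = 0.9383311 − (-0.0000136)·(0.0011832)/(-0.0016993) = 0.9383216;  |Δ| = 0.0000095
|r_4 − r_3| = 0.0000095 < 10^{-4}

n = 4, r_n = 0.93832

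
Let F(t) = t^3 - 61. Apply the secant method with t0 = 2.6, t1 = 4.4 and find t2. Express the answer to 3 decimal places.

3.756

F(2.6) = -43.42400, F(4.4) = 24.18400
t2 = 4.40000 − 24.18400·(4.40000 − 2.60000) / (24.18400 − (-43.42400)) = 4.40000 − (43.53120)/(67.60800) = 3.75612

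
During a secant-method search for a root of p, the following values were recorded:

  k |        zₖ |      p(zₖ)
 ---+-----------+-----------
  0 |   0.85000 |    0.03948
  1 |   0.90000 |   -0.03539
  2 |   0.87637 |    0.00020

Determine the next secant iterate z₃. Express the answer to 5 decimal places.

z₃ = 0.87637 − 0.00020·(0.87637 − 0.90000) / (0.00020 − (-0.03539))
   = 0.87637 − (-0.0000047)/(0.0355900) = 0.8765028

0.87650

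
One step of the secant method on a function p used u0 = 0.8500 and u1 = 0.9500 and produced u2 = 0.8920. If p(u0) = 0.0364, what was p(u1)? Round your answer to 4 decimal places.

-0.0503

The secant line through (0.8500, 0.0364) and (0.9500, p(u1)) crosses zero at u2 = 0.8920.
So (0.8500, 0.0364), (0.9500, p(u1)), (0.8920, 0) are collinear:
p(u1) = 0.0364 · (0.9500 − 0.8920) / (0.8500 − 0.8920) = 0.0364 · (0.058000)/(-0.042000) = -0.050267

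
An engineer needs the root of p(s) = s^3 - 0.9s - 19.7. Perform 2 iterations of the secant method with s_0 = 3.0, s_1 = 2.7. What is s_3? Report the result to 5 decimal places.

2.81212

p(3.0) = 4.6000000, p(2.7) = -2.4470000
s_2 = 2.7000000 − (-2.4470000)·(2.7000000 − 3.0000000) / (-2.4470000 − 4.6000000) = 2.7000000 − (0.7341000)/(-7.0470000) = 2.8041720
p(2.8041720) = -0.1734834
s_3 = 2.8041720 − (-0.1734834)·(2.8041720 − 2.7000000) / (-0.1734834 − (-2.4470000)) = 2.8041720 − (-0.0180721)/(2.2735166) = 2.8121210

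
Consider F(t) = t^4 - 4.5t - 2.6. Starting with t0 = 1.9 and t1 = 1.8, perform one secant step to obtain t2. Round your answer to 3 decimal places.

1.810

F(1.9) = 1.88210, F(1.8) = -0.20240
t2 = 1.80000 − (-0.20240)·(1.80000 − 1.90000) / (-0.20240 − 1.88210) = 1.80000 − (0.02024)/(-2.08450) = 1.80971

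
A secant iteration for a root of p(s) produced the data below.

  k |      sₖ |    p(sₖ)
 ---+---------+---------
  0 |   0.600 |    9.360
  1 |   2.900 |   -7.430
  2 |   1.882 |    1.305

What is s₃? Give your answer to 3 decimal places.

s₃ = 1.882 − 1.305·(1.882 − 2.900) / (1.305 − (-7.430))
   = 1.882 − (-1.32849)/(8.73500) = 2.03409

2.034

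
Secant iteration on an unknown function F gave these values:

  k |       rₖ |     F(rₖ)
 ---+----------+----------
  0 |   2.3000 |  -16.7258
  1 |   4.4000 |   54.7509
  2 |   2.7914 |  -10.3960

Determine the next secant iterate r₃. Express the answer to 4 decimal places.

r₃ = 2.7914 − (-10.3960)·(2.7914 − 4.4000) / (-10.3960 − 54.7509)
   = 2.7914 − (16.723006)/(-65.146900) = 3.048097

3.0481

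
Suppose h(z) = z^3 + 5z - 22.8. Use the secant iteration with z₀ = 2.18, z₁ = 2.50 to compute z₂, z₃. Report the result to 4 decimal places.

h(2.18) = -1.539768, h(2.50) = 5.325000
z₂ = 2.500000 − 5.325000·(2.500000 − 2.180000) / (5.325000 − (-1.539768)) = 2.500000 − (1.704000)/(6.864768) = 2.251776
h(2.251776) = -0.123500
z₃ = 2.251776 − (-0.123500)·(2.251776 − 2.500000) / (-0.123500 − 5.325000) = 2.251776 − (0.030656)/(-5.448500) = 2.257402

2.2518, 2.2574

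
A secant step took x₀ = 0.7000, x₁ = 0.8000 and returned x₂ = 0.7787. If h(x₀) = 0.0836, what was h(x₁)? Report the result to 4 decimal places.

-0.0226

The secant line through (0.7000, 0.0836) and (0.8000, h(x₁)) crosses zero at x₂ = 0.7787.
So (0.7000, 0.0836), (0.8000, h(x₁)), (0.7787, 0) are collinear:
h(x₁) = 0.0836 · (0.8000 − 0.7787) / (0.7000 − 0.7787) = 0.0836 · (0.021300)/(-0.078700) = -0.022626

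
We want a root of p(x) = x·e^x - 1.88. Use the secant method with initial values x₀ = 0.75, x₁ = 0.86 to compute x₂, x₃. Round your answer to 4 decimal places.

p(0.75) = -0.292250, p(0.86) = 0.152318
x₂ = 0.860000 − 0.152318·(0.860000 − 0.750000) / (0.152318 − (-0.292250)) = 0.860000 − (0.016755)/(0.444568) = 0.822312
p(0.822312) = -0.008620
x₃ = 0.822312 − (-0.008620)·(0.822312 − 0.860000) / (-0.008620 − 0.152318) = 0.822312 − (0.000325)/(-0.160938) = 0.824330

0.8223, 0.8243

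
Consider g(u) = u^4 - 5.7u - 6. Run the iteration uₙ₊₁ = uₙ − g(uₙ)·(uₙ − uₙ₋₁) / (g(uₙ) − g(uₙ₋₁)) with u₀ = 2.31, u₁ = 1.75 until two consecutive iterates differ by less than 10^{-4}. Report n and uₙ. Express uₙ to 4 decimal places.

g(2.31) = 9.306963, g(1.75) = -6.596094
u₂ = 1.750000 − (-6.596094)·(-0.560000)/(-15.903057) = 1.982271;  |Δ| = 0.232271
g(1.982271) = -1.858784
u₃ = 1.982271 − (-1.858784)·(0.232271)/(4.737310) = 2.073407;  |Δ| = 0.091136
g(2.073407) = 0.663120
u₄ = 2.073407 − 0.663120·(0.091136)/(2.521904) = 2.049443;  |Δ| = 0.023964
g(2.049443) = -0.040002
u₅ = 2.049443 − (-0.040002)·(-0.023964)/(-0.703122) = 2.050806;  |Δ| = 0.001363
g(2.050806) = -0.000783
u₆ = 2.050806 − (-0.000783)·(0.001363)/(0.039219) = 2.050834;  |Δ| = 0.000027
|u₆ − u₅| = 0.000027 < 10^{-4}

n = 6, uₙ = 2.0508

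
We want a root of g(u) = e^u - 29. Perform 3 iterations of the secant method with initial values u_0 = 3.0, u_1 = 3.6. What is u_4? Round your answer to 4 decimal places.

3.3674

g(3.0) = -8.914463, g(3.6) = 7.598234
u_2 = 3.600000 − 7.598234·(3.600000 − 3.000000) / (7.598234 − (-8.914463)) = 3.600000 − (4.558941)/(16.512698) = 3.323913
g(3.323913) = -1.231202
u_3 = 3.323913 − (-1.231202)·(3.323913 − 3.600000) / (-1.231202 − 7.598234) = 3.323913 − (0.339919)/(-8.829436) = 3.362411
g(3.362411) = -0.141304
u_4 = 3.362411 − (-0.141304)·(3.362411 − 3.323913) / (-0.141304 − (-1.231202)) = 3.362411 − (-0.005440)/(1.089898) = 3.367403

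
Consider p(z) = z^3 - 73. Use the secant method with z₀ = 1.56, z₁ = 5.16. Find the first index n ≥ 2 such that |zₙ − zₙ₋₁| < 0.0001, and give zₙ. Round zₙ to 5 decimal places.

p(1.56) = -69.2035840, p(5.16) = 64.3880960
z₂ = 5.1600000 − 64.3880960·(3.6000000)/(133.5916800) = 3.4248834;  |Δ| = 1.7351166
p(3.4248834) = -32.8267137
z₃ = 3.4248834 − (-32.8267137)·(-1.7351166)/(-97.2148097) = 4.0107836;  |Δ| = 0.5859002
p(4.0107836) = -8.4809918
z₄ = 4.0107836 − (-8.4809918)·(0.5859002)/(24.3457219) = 4.2148857;  |Δ| = 0.2041022
p(4.2148857) = 1.8785492
z₅ = 4.2148857 − 1.8785492·(0.2041022)/(10.3595409) = 4.1778748;  |Δ| = 0.0370109
p(4.1778748) = -0.0767060
z₆ = 4.1778748 − (-0.0767060)·(-0.0370109)/(-1.9552551) = 4.1793268;  |Δ| = 0.0014520
p(4.1793268) = -0.0006491
z₇ = 4.1793268 − (-0.0006491)·(0.0014520)/(0.0760569) = 4.1793392;  |Δ| = 0.0000124
|z₇ − z₆| = 0.0000124 < 0.0001

n = 7, zₙ = 4.17934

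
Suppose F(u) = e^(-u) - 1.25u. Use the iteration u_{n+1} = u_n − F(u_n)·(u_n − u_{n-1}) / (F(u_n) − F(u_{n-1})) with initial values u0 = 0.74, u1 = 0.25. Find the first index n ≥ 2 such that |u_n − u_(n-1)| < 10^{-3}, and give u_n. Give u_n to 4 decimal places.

F(0.74) = -0.447886, F(0.25) = 0.466301
u2 = 0.250000 − 0.466301·(-0.490000)/(0.914187) = 0.499935;  |Δ| = 0.249935
F(0.499935) = -0.018349
u3 = 0.499935 − (-0.018349)·(0.249935)/(-0.484650) = 0.490473;  |Δ| = 0.009463
F(0.490473) = -0.000754
u4 = 0.490473 − (-0.000754)·(-0.009463)/(0.017595) = 0.490067;  |Δ| = 0.000405
|u4 − u3| = 0.000405 < 10^{-3}

n = 4, u_n = 0.4901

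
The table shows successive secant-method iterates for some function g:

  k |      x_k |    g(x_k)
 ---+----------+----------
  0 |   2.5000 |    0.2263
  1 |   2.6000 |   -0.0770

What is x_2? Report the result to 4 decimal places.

x_2 = 2.6000 − (-0.0770)·(2.6000 − 2.5000) / (-0.0770 − 0.2263)
   = 2.6000 − (-0.007700)/(-0.303300) = 2.574613

2.5746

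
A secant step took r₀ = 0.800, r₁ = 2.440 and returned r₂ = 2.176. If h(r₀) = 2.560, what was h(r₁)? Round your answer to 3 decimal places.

-0.491

The secant line through (0.800, 2.560) and (2.440, h(r₁)) crosses zero at r₂ = 2.176.
So (0.800, 2.560), (2.440, h(r₁)), (2.176, 0) are collinear:
h(r₁) = 2.560 · (2.440 − 2.176) / (0.800 − 2.176) = 2.560 · (0.26400)/(-1.37600) = -0.49116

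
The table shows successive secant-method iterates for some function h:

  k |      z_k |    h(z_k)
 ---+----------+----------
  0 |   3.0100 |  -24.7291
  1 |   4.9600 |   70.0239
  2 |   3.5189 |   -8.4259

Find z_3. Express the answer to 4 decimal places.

z_3 = 3.5189 − (-8.4259)·(3.5189 − 4.9600) / (-8.4259 − 70.0239)
   = 3.5189 − (12.142564)/(-78.449800) = 3.673681

3.6737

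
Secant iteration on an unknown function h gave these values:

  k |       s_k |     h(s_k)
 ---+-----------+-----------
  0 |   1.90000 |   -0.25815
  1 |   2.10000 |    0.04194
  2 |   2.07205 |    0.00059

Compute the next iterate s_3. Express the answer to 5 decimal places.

2.07165

s_3 = 2.07205 − 0.00059·(2.07205 − 2.10000) / (0.00059 − 0.04194)
   = 2.07205 − (-0.0000165)/(-0.0413500) = 2.0716512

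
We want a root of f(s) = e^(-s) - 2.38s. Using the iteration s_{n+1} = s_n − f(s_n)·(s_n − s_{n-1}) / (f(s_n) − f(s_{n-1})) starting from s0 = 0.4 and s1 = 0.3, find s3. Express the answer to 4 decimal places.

f(0.4) = -0.281680, f(0.3) = 0.026818
s2 = 0.300000 − 0.026818·(0.300000 − 0.400000) / (0.026818 − (-0.281680)) = 0.300000 − (-0.002682)/(0.308498) = 0.308693
f(0.308693) = -0.000284
s3 = 0.308693 − (-0.000284)·(0.308693 − 0.300000) / (-0.000284 − 0.026818) = 0.308693 − (-0.000002)/(-0.027102) = 0.308602

0.3086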